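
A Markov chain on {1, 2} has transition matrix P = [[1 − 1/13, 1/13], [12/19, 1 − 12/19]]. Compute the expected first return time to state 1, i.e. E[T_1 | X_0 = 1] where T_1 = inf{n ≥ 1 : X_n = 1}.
E[T_1 | X_0 = 1] = 1/π_1 = 175/156

For an irreducible recurrent Markov chain with stationary distribution π, E[T_i | X_0 = i] = 1/π_i (Kac's formula). Here π_1 = (12/19)/(1/13 + 12/19) = (12/19)/(175/247) = 156/175, so E[T_1 | X_0 = 1] = 1/π_1 = (1/13 + 12/19)/(12/19) = (175/247)/(12/19) = 175/156.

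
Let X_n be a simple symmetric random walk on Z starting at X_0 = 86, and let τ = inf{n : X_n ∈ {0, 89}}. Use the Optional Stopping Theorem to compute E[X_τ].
E[X_τ] = 86

X_n is a martingale and τ is a bounded-mean stopping time (indeed τ is finite a.s. with bounded expectation since the walk is in a bounded region). By the OST, E[X_τ] = E[X_0] = 86. Equivalently: E[X_τ] = 89 · P(hit 89 first) + 0 · P(hit 0 first) = 89 · (86/89) = 86.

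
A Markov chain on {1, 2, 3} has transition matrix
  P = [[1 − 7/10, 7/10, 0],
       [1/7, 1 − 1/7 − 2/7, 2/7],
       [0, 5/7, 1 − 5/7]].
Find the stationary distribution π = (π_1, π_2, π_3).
π = (50/393, 245/393, 98/393)

This is a birth-death chain on three states, which satisfies detailed balance: π_1 · P_{12} = π_2 · P_{21} and π_2 · P_{23} = π_3 · P_{32}.
From π_1 · 7/10 = π_2 · 1/7: π_2/π_1 = (7/10)/(1/7) = 49/10.
From π_2 · 2/7 = π_3 · 5/7: π_3/π_2 = (2/7)/(5/7) = 2/5.
Take π_1 proportional to 1; then unnormalized π = (1, 49/10, 49/25). Normalize by dividing by the sum 393/50:
  π = (50/393, 245/393, 98/393).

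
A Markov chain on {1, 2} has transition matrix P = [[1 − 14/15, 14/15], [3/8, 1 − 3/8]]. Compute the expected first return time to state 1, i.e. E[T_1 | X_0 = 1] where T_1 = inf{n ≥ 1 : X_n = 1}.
E[T_1 | X_0 = 1] = 1/π_1 = 157/45

For an irreducible recurrent Markov chain with stationary distribution π, E[T_i | X_0 = i] = 1/π_i (Kac's formula). Here π_1 = (3/8)/(14/15 + 3/8) = (3/8)/(157/120) = 45/157, so E[T_1 | X_0 = 1] = 1/π_1 = (14/15 + 3/8)/(3/8) = (157/120)/(3/8) = 157/45.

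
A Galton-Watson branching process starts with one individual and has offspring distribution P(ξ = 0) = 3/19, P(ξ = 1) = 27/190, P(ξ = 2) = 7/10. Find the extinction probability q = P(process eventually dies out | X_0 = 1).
q = 30/133

The pgf is f(s) = 3/19 + 27/190·s + 7/10·s². The extinction probability q is the smallest fixed point of f in [0, 1]. Setting s = f(s):
  7/10·s² + (27/190 − 1)·s + 3/19 = 0
  7/10·s² − (3/19 + 7/10)·s + 3/19 = 0
which factors as (s − 1)·(7/10·s − 3/19) = 0, giving roots s = 1 and s = (3/19)/(7/10) = 30/133.
Mean offspring μ = 27/190 + 2·7/10 = 293/190 > 1 (supercritical), so q < 1. The extinction probability is the smaller root: q = (3/19)/(7/10) = 30/133.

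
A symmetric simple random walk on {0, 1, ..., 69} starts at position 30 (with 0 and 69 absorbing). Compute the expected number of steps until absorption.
E[τ | X_0 = 30] = 1170

Let v_k = E[τ | X_0 = k]. Boundary: v_0 = v_69 = 0. Recurrence: v_k = 1 + (v_{k-1} + v_{k+1})/2 for 1 ≤ k ≤ 68. The particular solution to v_k − (v_{k-1} + v_{k+1})/2 = 1 is v_k = −k^2. Adding homogeneous solution A + B k and matching boundaries gives v_k = k (69 − k). Substituting k = 30: v_30 = 30 · 39 = 1170.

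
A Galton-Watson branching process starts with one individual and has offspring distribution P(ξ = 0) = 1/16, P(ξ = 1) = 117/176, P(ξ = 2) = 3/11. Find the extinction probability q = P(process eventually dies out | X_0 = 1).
q = 11/48

The pgf is f(s) = 1/16 + 117/176·s + 3/11·s². The extinction probability q is the smallest fixed point of f in [0, 1]. Setting s = f(s):
  3/11·s² + (117/176 − 1)·s + 1/16 = 0
  3/11·s² − (1/16 + 3/11)·s + 1/16 = 0
which factors as (s − 1)·(3/11·s − 1/16) = 0, giving roots s = 1 and s = (1/16)/(3/11) = 11/48.
Mean offspring μ = 117/176 + 2·3/11 = 213/176 > 1 (supercritical), so q < 1. The extinction probability is the smaller root: q = (1/16)/(3/11) = 11/48.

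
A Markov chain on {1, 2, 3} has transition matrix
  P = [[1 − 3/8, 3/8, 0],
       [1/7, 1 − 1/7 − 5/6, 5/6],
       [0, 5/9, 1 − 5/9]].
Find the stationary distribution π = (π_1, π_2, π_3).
π = (16/121, 42/121, 63/121)

This is a birth-death chain on three states, which satisfies detailed balance: π_1 · P_{12} = π_2 · P_{21} and π_2 · P_{23} = π_3 · P_{32}.
From π_1 · 3/8 = π_2 · 1/7: π_2/π_1 = (3/8)/(1/7) = 21/8.
From π_2 · 5/6 = π_3 · 5/9: π_3/π_2 = (5/6)/(5/9) = 3/2.
Take π_1 proportional to 1; then unnormalized π = (1, 21/8, 63/16). Normalize by dividing by the sum 121/16:
  π = (16/121, 42/121, 63/121).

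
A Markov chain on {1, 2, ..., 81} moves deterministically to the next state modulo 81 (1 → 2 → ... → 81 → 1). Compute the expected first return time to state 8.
E[T_8 | X_0 = 8] = 81

The chain cycles deterministically, so starting at state 8 it returns in exactly 81 steps. Equivalently, the stationary distribution is uniform π_j = 1/81 for every state j, so by Kac's formula E[T_8] = 1/π_8 = 81.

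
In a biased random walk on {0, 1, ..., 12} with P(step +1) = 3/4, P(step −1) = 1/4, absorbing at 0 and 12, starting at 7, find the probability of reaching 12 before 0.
P(hit 12 before 0) = (1 − (1/3)^7) / (1 − (1/3)^12) = 265599/265720

Let u_k denote P(reach 12 before 0 | start at k). Boundary: u_0 = 0, u_12 = 1. Recurrence: u_k = 3/4·u_{k+1} + 1/4·u_{k-1} for 1 ≤ k ≤ 11. Try u_k = A + B·r^k with r = q/p = (1/4)/(3/4) = 1/3. Substitution satisfies the recurrence; boundary conditions give:
  u_k = (1 − r^k) / (1 − r^N) = (1 − (1/3)^7) / (1 − (1/3)^12) = 265599/265720.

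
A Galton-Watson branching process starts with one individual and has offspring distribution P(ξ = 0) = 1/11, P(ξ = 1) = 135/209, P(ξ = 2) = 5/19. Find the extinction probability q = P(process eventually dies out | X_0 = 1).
q = 19/55

The pgf is f(s) = 1/11 + 135/209·s + 5/19·s². The extinction probability q is the smallest fixed point of f in [0, 1]. Setting s = f(s):
  5/19·s² + (135/209 − 1)·s + 1/11 = 0
  5/19·s² − (1/11 + 5/19)·s + 1/11 = 0
which factors as (s − 1)·(5/19·s − 1/11) = 0, giving roots s = 1 and s = (1/11)/(5/19) = 19/55.
Mean offspring μ = 135/209 + 2·5/19 = 245/209 > 1 (supercritical), so q < 1. The extinction probability is the smaller root: q = (1/11)/(5/19) = 19/55.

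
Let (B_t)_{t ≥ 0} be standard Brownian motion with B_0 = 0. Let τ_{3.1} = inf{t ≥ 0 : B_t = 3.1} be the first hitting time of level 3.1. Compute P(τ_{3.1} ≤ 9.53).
P(τ_{3.1} ≤ 9.53) = 2(1 − Φ(3.1/√9.53)) = 2(1 − Φ(1.0042)) ≈ 0.3153

By the reflection principle for standard BM, P(τ_b ≤ t) = 2 · P(B_t ≥ b). Since B_t ~ N(0, t), P(B_t ≥ 3.1) = 1 − Φ(3.1/√t) = 1 − Φ(3.1/√9.53) = 1 − Φ(1.0042) ≈ 0.15764. Doubling: P(τ_{3.1} ≤ 9.53) ≈ 2 · 0.15764 = 0.31528 ≈ 0.3153.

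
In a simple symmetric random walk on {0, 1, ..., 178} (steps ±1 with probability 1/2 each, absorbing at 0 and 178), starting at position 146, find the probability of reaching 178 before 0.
P(hit 178 before 0) = 146/178 = 73/89

Let u_k = P(hit 178 before 0 | start at k). Then u_0 = 0, u_178 = 1, and u_k = u_{k-1}/2 + u_{k+1}/2 for 1 ≤ k ≤ 177. This harmonic recurrence is solved by u_k = k/178, giving u_146 = 146/178 = 73/89.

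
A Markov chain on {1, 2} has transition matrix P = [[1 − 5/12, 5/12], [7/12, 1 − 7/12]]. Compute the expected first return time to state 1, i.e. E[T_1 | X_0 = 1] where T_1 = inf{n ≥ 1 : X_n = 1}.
E[T_1 | X_0 = 1] = 1/π_1 = 12/7

For an irreducible recurrent Markov chain with stationary distribution π, E[T_i | X_0 = i] = 1/π_i (Kac's formula). Here π_1 = (7/12)/(5/12 + 7/12) = (7/12)/(1) = 7/12, so E[T_1 | X_0 = 1] = 1/π_1 = (5/12 + 7/12)/(7/12) = (1)/(7/12) = 12/7.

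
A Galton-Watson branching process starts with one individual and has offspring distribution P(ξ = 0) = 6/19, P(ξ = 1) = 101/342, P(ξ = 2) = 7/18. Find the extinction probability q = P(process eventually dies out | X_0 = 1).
q = 108/133

The pgf is f(s) = 6/19 + 101/342·s + 7/18·s². The extinction probability q is the smallest fixed point of f in [0, 1]. Setting s = f(s):
  7/18·s² + (101/342 − 1)·s + 6/19 = 0
  7/18·s² − (6/19 + 7/18)·s + 6/19 = 0
which factors as (s − 1)·(7/18·s − 6/19) = 0, giving roots s = 1 and s = (6/19)/(7/18) = 108/133.
Mean offspring μ = 101/342 + 2·7/18 = 367/342 > 1 (supercritical), so q < 1. The extinction probability is the smaller root: q = (6/19)/(7/18) = 108/133.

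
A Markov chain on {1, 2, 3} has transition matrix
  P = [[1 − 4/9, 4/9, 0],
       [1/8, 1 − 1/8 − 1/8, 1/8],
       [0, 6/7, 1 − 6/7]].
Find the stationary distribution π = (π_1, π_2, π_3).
π = (27/137, 96/137, 14/137)

This is a birth-death chain on three states, which satisfies detailed balance: π_1 · P_{12} = π_2 · P_{21} and π_2 · P_{23} = π_3 · P_{32}.
From π_1 · 4/9 = π_2 · 1/8: π_2/π_1 = (4/9)/(1/8) = 32/9.
From π_2 · 1/8 = π_3 · 6/7: π_3/π_2 = (1/8)/(6/7) = 7/48.
Take π_1 proportional to 1; then unnormalized π = (1, 32/9, 14/27). Normalize by dividing by the sum 137/27:
  π = (27/137, 96/137, 14/137).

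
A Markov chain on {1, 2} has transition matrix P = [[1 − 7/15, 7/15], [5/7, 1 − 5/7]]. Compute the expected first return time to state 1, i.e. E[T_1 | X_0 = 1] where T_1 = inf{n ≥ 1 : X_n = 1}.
E[T_1 | X_0 = 1] = 1/π_1 = 124/75

For an irreducible recurrent Markov chain with stationary distribution π, E[T_i | X_0 = i] = 1/π_i (Kac's formula). Here π_1 = (5/7)/(7/15 + 5/7) = (5/7)/(124/105) = 75/124, so E[T_1 | X_0 = 1] = 1/π_1 = (7/15 + 5/7)/(5/7) = (124/105)/(5/7) = 124/75.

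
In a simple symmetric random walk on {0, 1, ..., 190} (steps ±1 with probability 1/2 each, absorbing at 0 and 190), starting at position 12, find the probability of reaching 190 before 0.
P(hit 190 before 0) = 12/190 = 6/95

Let u_k = P(hit 190 before 0 | start at k). Then u_0 = 0, u_190 = 1, and u_k = u_{k-1}/2 + u_{k+1}/2 for 1 ≤ k ≤ 189. This harmonic recurrence is solved by u_k = k/190, giving u_12 = 12/190 = 6/95.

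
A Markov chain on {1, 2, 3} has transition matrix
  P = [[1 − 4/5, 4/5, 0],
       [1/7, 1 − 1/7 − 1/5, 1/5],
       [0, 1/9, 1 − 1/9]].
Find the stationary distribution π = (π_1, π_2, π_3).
π = (25/417, 140/417, 84/139)

This is a birth-death chain on three states, which satisfies detailed balance: π_1 · P_{12} = π_2 · P_{21} and π_2 · P_{23} = π_3 · P_{32}.
From π_1 · 4/5 = π_2 · 1/7: π_2/π_1 = (4/5)/(1/7) = 28/5.
From π_2 · 1/5 = π_3 · 1/9: π_3/π_2 = (1/5)/(1/9) = 9/5.
Take π_1 proportional to 1; then unnormalized π = (1, 28/5, 252/25). Normalize by dividing by the sum 417/25:
  π = (25/417, 140/417, 84/139).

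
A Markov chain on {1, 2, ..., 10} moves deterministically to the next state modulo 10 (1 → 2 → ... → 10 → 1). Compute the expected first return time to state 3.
E[T_3 | X_0 = 3] = 10

The chain cycles deterministically, so starting at state 3 it returns in exactly 10 steps. Equivalently, the stationary distribution is uniform π_j = 1/10 for every state j, so by Kac's formula E[T_3] = 1/π_3 = 10.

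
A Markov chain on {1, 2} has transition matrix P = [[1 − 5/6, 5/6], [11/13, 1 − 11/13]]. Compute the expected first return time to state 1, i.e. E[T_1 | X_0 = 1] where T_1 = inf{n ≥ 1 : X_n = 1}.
E[T_1 | X_0 = 1] = 1/π_1 = 131/66

For an irreducible recurrent Markov chain with stationary distribution π, E[T_i | X_0 = i] = 1/π_i (Kac's formula). Here π_1 = (11/13)/(5/6 + 11/13) = (11/13)/(131/78) = 66/131, so E[T_1 | X_0 = 1] = 1/π_1 = (5/6 + 11/13)/(11/13) = (131/78)/(11/13) = 131/66.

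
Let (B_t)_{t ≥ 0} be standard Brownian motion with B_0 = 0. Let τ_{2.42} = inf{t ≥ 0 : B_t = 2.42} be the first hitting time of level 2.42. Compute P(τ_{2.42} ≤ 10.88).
P(τ_{2.42} ≤ 10.88) = 2(1 − Φ(2.42/√10.88)) = 2(1 − Φ(0.7337)) ≈ 0.4631

By the reflection principle for standard BM, P(τ_b ≤ t) = 2 · P(B_t ≥ b). Since B_t ~ N(0, t), P(B_t ≥ 2.42) = 1 − Φ(2.42/√t) = 1 − Φ(2.42/√10.88) = 1 − Φ(0.7337) ≈ 0.23157. Doubling: P(τ_{2.42} ≤ 10.88) ≈ 2 · 0.23157 = 0.46314 ≈ 0.4631.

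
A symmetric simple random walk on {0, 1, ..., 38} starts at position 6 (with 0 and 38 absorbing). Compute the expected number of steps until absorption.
E[τ | X_0 = 6] = 192

Let v_k = E[τ | X_0 = k]. Boundary: v_0 = v_38 = 0. Recurrence: v_k = 1 + (v_{k-1} + v_{k+1})/2 for 1 ≤ k ≤ 37. The particular solution to v_k − (v_{k-1} + v_{k+1})/2 = 1 is v_k = −k^2. Adding homogeneous solution A + B k and matching boundaries gives v_k = k (38 − k). Substituting k = 6: v_6 = 6 · 32 = 192.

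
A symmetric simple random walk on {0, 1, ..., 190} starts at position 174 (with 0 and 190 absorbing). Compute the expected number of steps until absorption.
E[τ | X_0 = 174] = 2784

Let v_k = E[τ | X_0 = k]. Boundary: v_0 = v_190 = 0. Recurrence: v_k = 1 + (v_{k-1} + v_{k+1})/2 for 1 ≤ k ≤ 189. The particular solution to v_k − (v_{k-1} + v_{k+1})/2 = 1 is v_k = −k^2. Adding homogeneous solution A + B k and matching boundaries gives v_k = k (190 − k). Substituting k = 174: v_174 = 174 · 16 = 2784.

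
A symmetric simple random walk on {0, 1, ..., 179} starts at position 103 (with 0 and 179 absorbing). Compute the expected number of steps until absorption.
E[τ | X_0 = 103] = 7828

Let v_k = E[τ | X_0 = k]. Boundary: v_0 = v_179 = 0. Recurrence: v_k = 1 + (v_{k-1} + v_{k+1})/2 for 1 ≤ k ≤ 178. The particular solution to v_k − (v_{k-1} + v_{k+1})/2 = 1 is v_k = −k^2. Adding homogeneous solution A + B k and matching boundaries gives v_k = k (179 − k). Substituting k = 103: v_103 = 103 · 76 = 7828.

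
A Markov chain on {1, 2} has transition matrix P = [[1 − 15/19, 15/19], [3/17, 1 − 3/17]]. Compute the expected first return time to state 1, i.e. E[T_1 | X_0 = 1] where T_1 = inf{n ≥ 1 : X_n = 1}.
E[T_1 | X_0 = 1] = 1/π_1 = 104/19

For an irreducible recurrent Markov chain with stationary distribution π, E[T_i | X_0 = i] = 1/π_i (Kac's formula). Here π_1 = (3/17)/(15/19 + 3/17) = (3/17)/(312/323) = 19/104, so E[T_1 | X_0 = 1] = 1/π_1 = (15/19 + 3/17)/(3/17) = (312/323)/(3/17) = 104/19.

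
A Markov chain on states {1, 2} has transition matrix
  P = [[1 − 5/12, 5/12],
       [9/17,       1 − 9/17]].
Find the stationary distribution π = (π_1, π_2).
π_1 = 108/193, π_2 = 85/193

Solve πP = π with π_1 + π_2 = 1. From πP = π: π_1 · (1 − 5/12) + π_2 · 9/17 = π_1 ⇒ π_2 · 9/17 = π_1 · 5/12 ⇒ π_2/π_1 = (5/12)/(9/17) = 85/108. Together with π_1 + π_2 = 1:
  π_1 = (9/17)/(5/12 + 9/17) = (9/17)/(193/204) = 108/193,
  π_2 = (5/12)/(5/12 + 9/17) = (5/12)/(193/204) = 85/193.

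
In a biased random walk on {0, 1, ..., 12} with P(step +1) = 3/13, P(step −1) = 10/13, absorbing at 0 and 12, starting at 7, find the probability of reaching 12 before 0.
P(hit 12 before 0) = (1 − (10/3)^7) / (1 − (10/3)^12) = 347066937/142857066937

Let u_k denote P(reach 12 before 0 | start at k). Boundary: u_0 = 0, u_12 = 1. Recurrence: u_k = 3/13·u_{k+1} + 10/13·u_{k-1} for 1 ≤ k ≤ 11. Try u_k = A + B·r^k with r = q/p = (10/13)/(3/13) = 10/3. Substitution satisfies the recurrence; boundary conditions give:
  u_k = (1 − r^k) / (1 − r^N) = (1 − (10/3)^7) / (1 − (10/3)^12) = 347066937/142857066937.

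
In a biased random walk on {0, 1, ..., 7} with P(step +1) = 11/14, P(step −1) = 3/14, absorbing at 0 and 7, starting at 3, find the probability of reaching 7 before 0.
P(hit 7 before 0) = (1 − (3/11)^3) / (1 − (3/11)^7) = 2386483/2435623

Let u_k denote P(reach 7 before 0 | start at k). Boundary: u_0 = 0, u_7 = 1. Recurrence: u_k = 11/14·u_{k+1} + 3/14·u_{k-1} for 1 ≤ k ≤ 6. Try u_k = A + B·r^k with r = q/p = (3/14)/(11/14) = 3/11. Substitution satisfies the recurrence; boundary conditions give:
  u_k = (1 − r^k) / (1 − r^N) = (1 − (3/11)^3) / (1 − (3/11)^7) = 2386483/2435623.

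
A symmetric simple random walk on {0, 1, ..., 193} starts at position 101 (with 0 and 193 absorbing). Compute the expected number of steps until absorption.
E[τ | X_0 = 101] = 9292

Let v_k = E[τ | X_0 = k]. Boundary: v_0 = v_193 = 0. Recurrence: v_k = 1 + (v_{k-1} + v_{k+1})/2 for 1 ≤ k ≤ 192. The particular solution to v_k − (v_{k-1} + v_{k+1})/2 = 1 is v_k = −k^2. Adding homogeneous solution A + B k and matching boundaries gives v_k = k (193 − k). Substituting k = 101: v_101 = 101 · 92 = 9292.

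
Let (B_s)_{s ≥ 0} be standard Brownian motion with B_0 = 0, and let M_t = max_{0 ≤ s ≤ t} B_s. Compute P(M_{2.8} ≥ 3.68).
P(M_{2.8} ≥ 3.68) = 2·P(B_{2.8} ≥ 3.68) = 2(1 − Φ(3.68/√2.8)) ≈ 0.0279

By the reflection principle for Brownian motion, P(M_t ≥ a) = 2 · P(B_t ≥ a) for a ≥ 0. Since B_t ~ N(0, t), P(B_t ≥ 3.68) = 1 − Φ(3.68/√t) = 1 − Φ(3.68/√2.8) = 1 − Φ(2.1992). So
  P(M_{2.8} ≥ 3.68) = 2(1 − Φ(2.1992)) ≈ 0.0279.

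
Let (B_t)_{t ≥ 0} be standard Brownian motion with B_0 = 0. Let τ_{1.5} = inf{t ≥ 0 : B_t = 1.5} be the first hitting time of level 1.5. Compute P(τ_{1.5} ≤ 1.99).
P(τ_{1.5} ≤ 1.99) = 2(1 − Φ(1.5/√1.99)) = 2(1 − Φ(1.0633)) ≈ 0.2876

By the reflection principle for standard BM, P(τ_b ≤ t) = 2 · P(B_t ≥ b). Since B_t ~ N(0, t), P(B_t ≥ 1.5) = 1 − Φ(1.5/√t) = 1 − Φ(1.5/√1.99) = 1 − Φ(1.0633) ≈ 0.14382. Doubling: P(τ_{1.5} ≤ 1.99) ≈ 2 · 0.14382 = 0.28764 ≈ 0.2876.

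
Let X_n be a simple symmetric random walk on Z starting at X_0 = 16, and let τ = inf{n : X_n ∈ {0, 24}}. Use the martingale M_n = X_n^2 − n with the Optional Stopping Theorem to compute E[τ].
E[τ] = 128

M_n = X_n^2 − n is a martingale (since E[X_{n+1}^2 | F_n] = X_n^2 + 1). By OST (τ has finite mean in a bounded region), E[M_τ] = E[M_0] = X_0^2 − 0 = 16^2 = 256. Also E[M_τ] = E[X_τ^2] − E[τ]. The walk exits at 0 or 24, with P(hit 24 first) = 16/24, so E[X_τ^2] = 24^2 · 16/24 + 0 = 384. Thus E[τ] = E[X_τ^2] − E[M_τ] = 384 − 256 = 128 = 16(24 − 16) = 128.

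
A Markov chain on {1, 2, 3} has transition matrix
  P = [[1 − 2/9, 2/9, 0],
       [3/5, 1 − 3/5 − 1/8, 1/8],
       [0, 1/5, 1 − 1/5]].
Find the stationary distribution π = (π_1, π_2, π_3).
π = (108/173, 40/173, 25/173)

This is a birth-death chain on three states, which satisfies detailed balance: π_1 · P_{12} = π_2 · P_{21} and π_2 · P_{23} = π_3 · P_{32}.
From π_1 · 2/9 = π_2 · 3/5: π_2/π_1 = (2/9)/(3/5) = 10/27.
From π_2 · 1/8 = π_3 · 1/5: π_3/π_2 = (1/8)/(1/5) = 5/8.
Take π_1 proportional to 1; then unnormalized π = (1, 10/27, 25/108). Normalize by dividing by the sum 173/108:
  π = (108/173, 40/173, 25/173).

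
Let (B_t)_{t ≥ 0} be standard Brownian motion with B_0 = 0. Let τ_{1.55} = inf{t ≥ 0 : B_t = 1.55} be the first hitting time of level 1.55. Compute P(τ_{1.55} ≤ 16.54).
P(τ_{1.55} ≤ 16.54) = 2(1 − Φ(1.55/√16.54)) = 2(1 − Φ(0.3811)) ≈ 0.7031

By the reflection principle for standard BM, P(τ_b ≤ t) = 2 · P(B_t ≥ b). Since B_t ~ N(0, t), P(B_t ≥ 1.55) = 1 − Φ(1.55/√t) = 1 − Φ(1.55/√16.54) = 1 − Φ(0.3811) ≈ 0.35156. Doubling: P(τ_{1.55} ≤ 16.54) ≈ 2 · 0.35156 = 0.70312 ≈ 0.7031.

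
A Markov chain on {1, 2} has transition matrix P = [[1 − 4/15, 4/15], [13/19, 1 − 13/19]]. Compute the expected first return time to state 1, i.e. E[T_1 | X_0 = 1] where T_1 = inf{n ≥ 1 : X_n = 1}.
E[T_1 | X_0 = 1] = 1/π_1 = 271/195

For an irreducible recurrent Markov chain with stationary distribution π, E[T_i | X_0 = i] = 1/π_i (Kac's formula). Here π_1 = (13/19)/(4/15 + 13/19) = (13/19)/(271/285) = 195/271, so E[T_1 | X_0 = 1] = 1/π_1 = (4/15 + 13/19)/(13/19) = (271/285)/(13/19) = 271/195.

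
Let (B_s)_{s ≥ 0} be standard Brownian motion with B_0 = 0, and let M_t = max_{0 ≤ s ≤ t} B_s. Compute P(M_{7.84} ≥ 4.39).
P(M_{7.84} ≥ 4.39) = 2·P(B_{7.84} ≥ 4.39) = 2(1 − Φ(4.39/√7.84)) ≈ 0.1169

By the reflection principle for Brownian motion, P(M_t ≥ a) = 2 · P(B_t ≥ a) for a ≥ 0. Since B_t ~ N(0, t), P(B_t ≥ 4.39) = 1 − Φ(4.39/√t) = 1 − Φ(4.39/√7.84) = 1 − Φ(1.5679). So
  P(M_{7.84} ≥ 4.39) = 2(1 − Φ(1.5679)) ≈ 0.1169.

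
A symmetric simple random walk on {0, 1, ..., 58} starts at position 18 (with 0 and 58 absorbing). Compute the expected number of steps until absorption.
E[τ | X_0 = 18] = 720

Let v_k = E[τ | X_0 = k]. Boundary: v_0 = v_58 = 0. Recurrence: v_k = 1 + (v_{k-1} + v_{k+1})/2 for 1 ≤ k ≤ 57. The particular solution to v_k − (v_{k-1} + v_{k+1})/2 = 1 is v_k = −k^2. Adding homogeneous solution A + B k and matching boundaries gives v_k = k (58 − k). Substituting k = 18: v_18 = 18 · 40 = 720.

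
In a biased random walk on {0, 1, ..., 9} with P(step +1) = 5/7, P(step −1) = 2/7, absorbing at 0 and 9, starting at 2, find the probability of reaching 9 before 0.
P(hit 9 before 0) = (1 − (2/5)^2) / (1 − (2/5)^9) = 546875/650871

Let u_k denote P(reach 9 before 0 | start at k). Boundary: u_0 = 0, u_9 = 1. Recurrence: u_k = 5/7·u_{k+1} + 2/7·u_{k-1} for 1 ≤ k ≤ 8. Try u_k = A + B·r^k with r = q/p = (2/7)/(5/7) = 2/5. Substitution satisfies the recurrence; boundary conditions give:
  u_k = (1 − r^k) / (1 − r^N) = (1 − (2/5)^2) / (1 − (2/5)^9) = 546875/650871.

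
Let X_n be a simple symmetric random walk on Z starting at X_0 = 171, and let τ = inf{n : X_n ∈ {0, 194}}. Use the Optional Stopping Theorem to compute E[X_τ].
E[X_τ] = 171

X_n is a martingale and τ is a bounded-mean stopping time (indeed τ is finite a.s. with bounded expectation since the walk is in a bounded region). By the OST, E[X_τ] = E[X_0] = 171. Equivalently: E[X_τ] = 194 · P(hit 194 first) + 0 · P(hit 0 first) = 194 · (171/194) = 171.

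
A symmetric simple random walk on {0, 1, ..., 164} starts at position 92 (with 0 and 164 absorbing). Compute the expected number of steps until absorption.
E[τ | X_0 = 92] = 6624

Let v_k = E[τ | X_0 = k]. Boundary: v_0 = v_164 = 0. Recurrence: v_k = 1 + (v_{k-1} + v_{k+1})/2 for 1 ≤ k ≤ 163. The particular solution to v_k − (v_{k-1} + v_{k+1})/2 = 1 is v_k = −k^2. Adding homogeneous solution A + B k and matching boundaries gives v_k = k (164 − k). Substituting k = 92: v_92 = 92 · 72 = 6624.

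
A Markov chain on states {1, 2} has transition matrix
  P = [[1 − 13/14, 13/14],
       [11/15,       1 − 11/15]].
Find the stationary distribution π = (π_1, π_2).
π_1 = 154/349, π_2 = 195/349

Solve πP = π with π_1 + π_2 = 1. From πP = π: π_1 · (1 − 13/14) + π_2 · 11/15 = π_1 ⇒ π_2 · 11/15 = π_1 · 13/14 ⇒ π_2/π_1 = (13/14)/(11/15) = 195/154. Together with π_1 + π_2 = 1:
  π_1 = (11/15)/(13/14 + 11/15) = (11/15)/(349/210) = 154/349,
  π_2 = (13/14)/(13/14 + 11/15) = (13/14)/(349/210) = 195/349.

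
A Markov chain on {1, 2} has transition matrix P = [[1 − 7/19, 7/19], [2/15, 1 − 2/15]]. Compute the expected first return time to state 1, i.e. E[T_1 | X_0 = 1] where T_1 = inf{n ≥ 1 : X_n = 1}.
E[T_1 | X_0 = 1] = 1/π_1 = 143/38

For an irreducible recurrent Markov chain with stationary distribution π, E[T_i | X_0 = i] = 1/π_i (Kac's formula). Here π_1 = (2/15)/(7/19 + 2/15) = (2/15)/(143/285) = 38/143, so E[T_1 | X_0 = 1] = 1/π_1 = (7/19 + 2/15)/(2/15) = (143/285)/(2/15) = 143/38.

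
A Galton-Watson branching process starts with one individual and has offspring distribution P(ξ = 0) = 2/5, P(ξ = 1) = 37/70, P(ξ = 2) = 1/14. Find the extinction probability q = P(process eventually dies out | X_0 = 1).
q = 1

Mean offspring μ = 0·2/5 + 1·37/70 + 2·1/14 = 47/70 ≤ 1. For μ ≤ 1 with offspring not concentrated at 1, the Galton-Watson process goes extinct almost surely, so q = 1.
(Algebraic check: The pgf is f(s) = 2/5 + 37/70·s + 1/14·s². The extinction probability q is the smallest fixed point of f in [0, 1]. Setting s = f(s):
  1/14·s² + (37/70 − 1)·s + 2/5 = 0
  1/14·s² − (2/5 + 1/14)·s + 2/5 = 0
which factors as (s − 1)·(1/14·s − 2/5) = 0, giving roots s = 1 and s = (2/5)/(1/14) = 28/5. Since 28/5 ≥ 1, the smallest root in [0, 1] is s = 1.)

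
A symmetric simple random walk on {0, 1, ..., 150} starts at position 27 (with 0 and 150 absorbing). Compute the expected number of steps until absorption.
E[τ | X_0 = 27] = 3321

Let v_k = E[τ | X_0 = k]. Boundary: v_0 = v_150 = 0. Recurrence: v_k = 1 + (v_{k-1} + v_{k+1})/2 for 1 ≤ k ≤ 149. The particular solution to v_k − (v_{k-1} + v_{k+1})/2 = 1 is v_k = −k^2. Adding homogeneous solution A + B k and matching boundaries gives v_k = k (150 − k). Substituting k = 27: v_27 = 27 · 123 = 3321.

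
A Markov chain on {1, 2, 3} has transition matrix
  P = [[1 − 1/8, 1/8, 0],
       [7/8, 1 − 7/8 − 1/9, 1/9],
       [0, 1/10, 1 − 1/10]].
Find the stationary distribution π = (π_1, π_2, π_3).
π = (63/82, 9/82, 5/41)

This is a birth-death chain on three states, which satisfies detailed balance: π_1 · P_{12} = π_2 · P_{21} and π_2 · P_{23} = π_3 · P_{32}.
From π_1 · 1/8 = π_2 · 7/8: π_2/π_1 = (1/8)/(7/8) = 1/7.
From π_2 · 1/9 = π_3 · 1/10: π_3/π_2 = (1/9)/(1/10) = 10/9.
Take π_1 proportional to 1; then unnormalized π = (1, 1/7, 10/63). Normalize by dividing by the sum 82/63:
  π = (63/82, 9/82, 5/41).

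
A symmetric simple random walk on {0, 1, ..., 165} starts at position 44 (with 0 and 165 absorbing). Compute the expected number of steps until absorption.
E[τ | X_0 = 44] = 5324

Let v_k = E[τ | X_0 = k]. Boundary: v_0 = v_165 = 0. Recurrence: v_k = 1 + (v_{k-1} + v_{k+1})/2 for 1 ≤ k ≤ 164. The particular solution to v_k − (v_{k-1} + v_{k+1})/2 = 1 is v_k = −k^2. Adding homogeneous solution A + B k and matching boundaries gives v_k = k (165 − k). Substituting k = 44: v_44 = 44 · 121 = 5324.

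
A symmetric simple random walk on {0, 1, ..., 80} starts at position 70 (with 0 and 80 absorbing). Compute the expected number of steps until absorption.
E[τ | X_0 = 70] = 700

Let v_k = E[τ | X_0 = k]. Boundary: v_0 = v_80 = 0. Recurrence: v_k = 1 + (v_{k-1} + v_{k+1})/2 for 1 ≤ k ≤ 79. The particular solution to v_k − (v_{k-1} + v_{k+1})/2 = 1 is v_k = −k^2. Adding homogeneous solution A + B k and matching boundaries gives v_k = k (80 − k). Substituting k = 70: v_70 = 70 · 10 = 700.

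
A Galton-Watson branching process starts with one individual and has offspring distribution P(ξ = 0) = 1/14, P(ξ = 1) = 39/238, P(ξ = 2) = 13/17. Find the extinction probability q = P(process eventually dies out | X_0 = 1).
q = 17/182

The pgf is f(s) = 1/14 + 39/238·s + 13/17·s². The extinction probability q is the smallest fixed point of f in [0, 1]. Setting s = f(s):
  13/17·s² + (39/238 − 1)·s + 1/14 = 0
  13/17·s² − (1/14 + 13/17)·s + 1/14 = 0
which factors as (s − 1)·(13/17·s − 1/14) = 0, giving roots s = 1 and s = (1/14)/(13/17) = 17/182.
Mean offspring μ = 39/238 + 2·13/17 = 403/238 > 1 (supercritical), so q < 1. The extinction probability is the smaller root: q = (1/14)/(13/17) = 17/182.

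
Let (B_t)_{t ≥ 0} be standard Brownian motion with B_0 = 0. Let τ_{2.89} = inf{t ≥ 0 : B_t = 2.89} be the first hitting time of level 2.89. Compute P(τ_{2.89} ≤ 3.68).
P(τ_{2.89} ≤ 3.68) = 2(1 − Φ(2.89/√3.68)) = 2(1 − Φ(1.5065)) ≈ 0.1319

By the reflection principle for standard BM, P(τ_b ≤ t) = 2 · P(B_t ≥ b). Since B_t ~ N(0, t), P(B_t ≥ 2.89) = 1 − Φ(2.89/√t) = 1 − Φ(2.89/√3.68) = 1 − Φ(1.5065) ≈ 0.06597. Doubling: P(τ_{2.89} ≤ 3.68) ≈ 2 · 0.06597 = 0.13194 ≈ 0.1319.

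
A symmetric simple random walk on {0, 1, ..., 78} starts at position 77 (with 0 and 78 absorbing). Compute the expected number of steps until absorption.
E[τ | X_0 = 77] = 77

Let v_k = E[τ | X_0 = k]. Boundary: v_0 = v_78 = 0. Recurrence: v_k = 1 + (v_{k-1} + v_{k+1})/2 for 1 ≤ k ≤ 77. The particular solution to v_k − (v_{k-1} + v_{k+1})/2 = 1 is v_k = −k^2. Adding homogeneous solution A + B k and matching boundaries gives v_k = k (78 − k). Substituting k = 77: v_77 = 77 · 1 = 77.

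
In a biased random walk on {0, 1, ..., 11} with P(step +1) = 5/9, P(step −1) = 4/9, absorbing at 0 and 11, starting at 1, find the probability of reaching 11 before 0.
P(hit 11 before 0) = (1 − (4/5)^1) / (1 − (4/5)^11) = 9765625/44633821

Let u_k denote P(reach 11 before 0 | start at k). Boundary: u_0 = 0, u_11 = 1. Recurrence: u_k = 5/9·u_{k+1} + 4/9·u_{k-1} for 1 ≤ k ≤ 10. Try u_k = A + B·r^k with r = q/p = (4/9)/(5/9) = 4/5. Substitution satisfies the recurrence; boundary conditions give:
  u_k = (1 − r^k) / (1 − r^N) = (1 − (4/5)^1) / (1 − (4/5)^11) = 9765625/44633821.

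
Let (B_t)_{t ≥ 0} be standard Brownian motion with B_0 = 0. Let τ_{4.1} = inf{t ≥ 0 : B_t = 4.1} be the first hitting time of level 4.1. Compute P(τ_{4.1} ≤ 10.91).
P(τ_{4.1} ≤ 10.91) = 2(1 − Φ(4.1/√10.91)) = 2(1 − Φ(1.2413)) ≈ 0.2145

By the reflection principle for standard BM, P(τ_b ≤ t) = 2 · P(B_t ≥ b). Since B_t ~ N(0, t), P(B_t ≥ 4.1) = 1 − Φ(4.1/√t) = 1 − Φ(4.1/√10.91) = 1 − Φ(1.2413) ≈ 0.10725. Doubling: P(τ_{4.1} ≤ 10.91) ≈ 2 · 0.10725 = 0.21450 ≈ 0.2145.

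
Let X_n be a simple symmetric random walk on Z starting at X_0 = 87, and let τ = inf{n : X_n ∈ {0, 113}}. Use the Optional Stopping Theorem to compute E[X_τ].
E[X_τ] = 87

X_n is a martingale and τ is a bounded-mean stopping time (indeed τ is finite a.s. with bounded expectation since the walk is in a bounded region). By the OST, E[X_τ] = E[X_0] = 87. Equivalently: E[X_τ] = 113 · P(hit 113 first) + 0 · P(hit 0 first) = 113 · (87/113) = 87.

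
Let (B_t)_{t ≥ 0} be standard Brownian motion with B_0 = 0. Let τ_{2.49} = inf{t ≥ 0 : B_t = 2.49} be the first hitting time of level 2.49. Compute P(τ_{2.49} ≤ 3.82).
P(τ_{2.49} ≤ 3.82) = 2(1 − Φ(2.49/√3.82)) = 2(1 − Φ(1.2740)) ≈ 0.2027

By the reflection principle for standard BM, P(τ_b ≤ t) = 2 · P(B_t ≥ b). Since B_t ~ N(0, t), P(B_t ≥ 2.49) = 1 − Φ(2.49/√t) = 1 − Φ(2.49/√3.82) = 1 − Φ(1.2740) ≈ 0.10133. Doubling: P(τ_{2.49} ≤ 3.82) ≈ 2 · 0.10133 = 0.20266 ≈ 0.2027.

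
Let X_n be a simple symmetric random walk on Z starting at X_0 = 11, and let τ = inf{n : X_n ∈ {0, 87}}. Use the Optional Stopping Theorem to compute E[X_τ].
E[X_τ] = 11

X_n is a martingale and τ is a bounded-mean stopping time (indeed τ is finite a.s. with bounded expectation since the walk is in a bounded region). By the OST, E[X_τ] = E[X_0] = 11. Equivalently: E[X_τ] = 87 · P(hit 87 first) + 0 · P(hit 0 first) = 87 · (11/87) = 11.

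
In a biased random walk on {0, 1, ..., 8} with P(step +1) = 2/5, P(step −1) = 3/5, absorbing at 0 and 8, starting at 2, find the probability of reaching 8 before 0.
P(hit 8 before 0) = (1 − (3/2)^2) / (1 − (3/2)^8) = 64/1261

Let u_k denote P(reach 8 before 0 | start at k). Boundary: u_0 = 0, u_8 = 1. Recurrence: u_k = 2/5·u_{k+1} + 3/5·u_{k-1} for 1 ≤ k ≤ 7. Try u_k = A + B·r^k with r = q/p = (3/5)/(2/5) = 3/2. Substitution satisfies the recurrence; boundary conditions give:
  u_k = (1 − r^k) / (1 − r^N) = (1 − (3/2)^2) / (1 − (3/2)^8) = 64/1261.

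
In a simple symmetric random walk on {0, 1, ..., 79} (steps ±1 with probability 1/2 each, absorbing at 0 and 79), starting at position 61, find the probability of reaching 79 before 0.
P(hit 79 before 0) = 61/79

Let u_k = P(hit 79 before 0 | start at k). Then u_0 = 0, u_79 = 1, and u_k = u_{k-1}/2 + u_{k+1}/2 for 1 ≤ k ≤ 78. This harmonic recurrence is solved by u_k = k/79, giving u_61 = 61/79.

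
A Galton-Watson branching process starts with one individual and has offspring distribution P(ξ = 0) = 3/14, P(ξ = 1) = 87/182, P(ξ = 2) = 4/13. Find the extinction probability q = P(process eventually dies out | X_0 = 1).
q = 39/56

The pgf is f(s) = 3/14 + 87/182·s + 4/13·s². The extinction probability q is the smallest fixed point of f in [0, 1]. Setting s = f(s):
  4/13·s² + (87/182 − 1)·s + 3/14 = 0
  4/13·s² − (3/14 + 4/13)·s + 3/14 = 0
which factors as (s − 1)·(4/13·s − 3/14) = 0, giving roots s = 1 and s = (3/14)/(4/13) = 39/56.
Mean offspring μ = 87/182 + 2·4/13 = 199/182 > 1 (supercritical), so q < 1. The extinction probability is the smaller root: q = (3/14)/(4/13) = 39/56.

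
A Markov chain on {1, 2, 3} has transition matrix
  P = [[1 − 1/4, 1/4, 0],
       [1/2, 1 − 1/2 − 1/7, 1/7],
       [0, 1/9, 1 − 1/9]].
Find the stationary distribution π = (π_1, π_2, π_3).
π = (7/15, 7/30, 3/10)

This is a birth-death chain on three states, which satisfies detailed balance: π_1 · P_{12} = π_2 · P_{21} and π_2 · P_{23} = π_3 · P_{32}.
From π_1 · 1/4 = π_2 · 1/2: π_2/π_1 = (1/4)/(1/2) = 1/2.
From π_2 · 1/7 = π_3 · 1/9: π_3/π_2 = (1/7)/(1/9) = 9/7.
Take π_1 proportional to 1; then unnormalized π = (1, 1/2, 9/14). Normalize by dividing by the sum 15/7:
  π = (7/15, 7/30, 3/10).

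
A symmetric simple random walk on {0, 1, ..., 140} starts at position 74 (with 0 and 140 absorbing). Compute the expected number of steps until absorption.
E[τ | X_0 = 74] = 4884

Let v_k = E[τ | X_0 = k]. Boundary: v_0 = v_140 = 0. Recurrence: v_k = 1 + (v_{k-1} + v_{k+1})/2 for 1 ≤ k ≤ 139. The particular solution to v_k − (v_{k-1} + v_{k+1})/2 = 1 is v_k = −k^2. Adding homogeneous solution A + B k and matching boundaries gives v_k = k (140 − k). Substituting k = 74: v_74 = 74 · 66 = 4884.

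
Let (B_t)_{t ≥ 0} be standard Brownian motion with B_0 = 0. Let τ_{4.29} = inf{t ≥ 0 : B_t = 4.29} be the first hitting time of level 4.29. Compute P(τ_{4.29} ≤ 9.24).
P(τ_{4.29} ≤ 9.24) = 2(1 − Φ(4.29/√9.24)) = 2(1 − Φ(1.4113)) ≈ 0.1582

By the reflection principle for standard BM, P(τ_b ≤ t) = 2 · P(B_t ≥ b). Since B_t ~ N(0, t), P(B_t ≥ 4.29) = 1 − Φ(4.29/√t) = 1 − Φ(4.29/√9.24) = 1 − Φ(1.4113) ≈ 0.07908. Doubling: P(τ_{4.29} ≤ 9.24) ≈ 2 · 0.07908 = 0.15816 ≈ 0.1582.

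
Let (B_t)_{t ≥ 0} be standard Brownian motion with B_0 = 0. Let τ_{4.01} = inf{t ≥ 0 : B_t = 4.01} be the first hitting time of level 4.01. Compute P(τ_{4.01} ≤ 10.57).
P(τ_{4.01} ≤ 10.57) = 2(1 − Φ(4.01/√10.57)) = 2(1 − Φ(1.2334)) ≈ 0.2174

By the reflection principle for standard BM, P(τ_b ≤ t) = 2 · P(B_t ≥ b). Since B_t ~ N(0, t), P(B_t ≥ 4.01) = 1 − Φ(4.01/√t) = 1 − Φ(4.01/√10.57) = 1 − Φ(1.2334) ≈ 0.10871. Doubling: P(τ_{4.01} ≤ 10.57) ≈ 2 · 0.10871 = 0.21742 ≈ 0.2174.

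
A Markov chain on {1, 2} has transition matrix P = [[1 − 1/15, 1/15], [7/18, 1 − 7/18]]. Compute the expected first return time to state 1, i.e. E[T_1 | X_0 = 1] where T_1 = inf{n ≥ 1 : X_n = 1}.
E[T_1 | X_0 = 1] = 1/π_1 = 41/35

For an irreducible recurrent Markov chain with stationary distribution π, E[T_i | X_0 = i] = 1/π_i (Kac's formula). Here π_1 = (7/18)/(1/15 + 7/18) = (7/18)/(41/90) = 35/41, so E[T_1 | X_0 = 1] = 1/π_1 = (1/15 + 7/18)/(7/18) = (41/90)/(7/18) = 41/35.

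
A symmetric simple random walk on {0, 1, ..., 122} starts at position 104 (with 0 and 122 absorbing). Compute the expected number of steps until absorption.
E[τ | X_0 = 104] = 1872

Let v_k = E[τ | X_0 = k]. Boundary: v_0 = v_122 = 0. Recurrence: v_k = 1 + (v_{k-1} + v_{k+1})/2 for 1 ≤ k ≤ 121. The particular solution to v_k − (v_{k-1} + v_{k+1})/2 = 1 is v_k = −k^2. Adding homogeneous solution A + B k and matching boundaries gives v_k = k (122 − k). Substituting k = 104: v_104 = 104 · 18 = 1872.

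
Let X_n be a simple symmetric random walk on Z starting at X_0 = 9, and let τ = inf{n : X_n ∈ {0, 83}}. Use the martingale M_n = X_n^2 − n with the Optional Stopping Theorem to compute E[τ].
E[τ] = 666

M_n = X_n^2 − n is a martingale (since E[X_{n+1}^2 | F_n] = X_n^2 + 1). By OST (τ has finite mean in a bounded region), E[M_τ] = E[M_0] = X_0^2 − 0 = 9^2 = 81. Also E[M_τ] = E[X_τ^2] − E[τ]. The walk exits at 0 or 83, with P(hit 83 first) = 9/83, so E[X_τ^2] = 83^2 · 9/83 + 0 = 747. Thus E[τ] = E[X_τ^2] − E[M_τ] = 747 − 81 = 666 = 9(83 − 9) = 666.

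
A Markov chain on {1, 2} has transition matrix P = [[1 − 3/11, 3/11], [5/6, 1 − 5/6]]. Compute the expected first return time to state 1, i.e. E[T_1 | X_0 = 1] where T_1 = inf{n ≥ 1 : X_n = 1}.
E[T_1 | X_0 = 1] = 1/π_1 = 73/55

For an irreducible recurrent Markov chain with stationary distribution π, E[T_i | X_0 = i] = 1/π_i (Kac's formula). Here π_1 = (5/6)/(3/11 + 5/6) = (5/6)/(73/66) = 55/73, so E[T_1 | X_0 = 1] = 1/π_1 = (3/11 + 5/6)/(5/6) = (73/66)/(5/6) = 73/55.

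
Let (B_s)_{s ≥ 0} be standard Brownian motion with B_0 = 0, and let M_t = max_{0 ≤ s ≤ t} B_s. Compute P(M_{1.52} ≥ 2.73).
P(M_{1.52} ≥ 2.73) = 2·P(B_{1.52} ≥ 2.73) = 2(1 − Φ(2.73/√1.52)) ≈ 0.0268

By the reflection principle for Brownian motion, P(M_t ≥ a) = 2 · P(B_t ≥ a) for a ≥ 0. Since B_t ~ N(0, t), P(B_t ≥ 2.73) = 1 − Φ(2.73/√t) = 1 − Φ(2.73/√1.52) = 1 − Φ(2.2143). So
  P(M_{1.52} ≥ 2.73) = 2(1 − Φ(2.2143)) ≈ 0.0268.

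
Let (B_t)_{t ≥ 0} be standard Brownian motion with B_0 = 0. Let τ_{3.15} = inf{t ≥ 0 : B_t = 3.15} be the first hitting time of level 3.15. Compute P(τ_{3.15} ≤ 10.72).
P(τ_{3.15} ≤ 10.72) = 2(1 − Φ(3.15/√10.72)) = 2(1 − Φ(0.9621)) ≈ 0.3360

By the reflection principle for standard BM, P(τ_b ≤ t) = 2 · P(B_t ≥ b). Since B_t ~ N(0, t), P(B_t ≥ 3.15) = 1 − Φ(3.15/√t) = 1 − Φ(3.15/√10.72) = 1 − Φ(0.9621) ≈ 0.16800. Doubling: P(τ_{3.15} ≤ 10.72) ≈ 2 · 0.16800 = 0.33600 ≈ 0.3360.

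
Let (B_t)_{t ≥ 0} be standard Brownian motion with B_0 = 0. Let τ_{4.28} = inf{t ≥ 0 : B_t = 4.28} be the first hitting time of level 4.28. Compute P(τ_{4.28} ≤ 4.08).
P(τ_{4.28} ≤ 4.08) = 2(1 − Φ(4.28/√4.08)) = 2(1 − Φ(2.1189)) ≈ 0.0341

By the reflection principle for standard BM, P(τ_b ≤ t) = 2 · P(B_t ≥ b). Since B_t ~ N(0, t), P(B_t ≥ 4.28) = 1 − Φ(4.28/√t) = 1 − Φ(4.28/√4.08) = 1 − Φ(2.1189) ≈ 0.01705. Doubling: P(τ_{4.28} ≤ 4.08) ≈ 2 · 0.01705 = 0.03410 ≈ 0.0341.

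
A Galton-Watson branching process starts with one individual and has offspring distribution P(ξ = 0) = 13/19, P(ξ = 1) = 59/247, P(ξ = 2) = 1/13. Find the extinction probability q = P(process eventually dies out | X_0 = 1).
q = 1

Mean offspring μ = 0·13/19 + 1·59/247 + 2·1/13 = 97/247 ≤ 1. For μ ≤ 1 with offspring not concentrated at 1, the Galton-Watson process goes extinct almost surely, so q = 1.
(Algebraic check: The pgf is f(s) = 13/19 + 59/247·s + 1/13·s². The extinction probability q is the smallest fixed point of f in [0, 1]. Setting s = f(s):
  1/13·s² + (59/247 − 1)·s + 13/19 = 0
  1/13·s² − (13/19 + 1/13)·s + 13/19 = 0
which factors as (s − 1)·(1/13·s − 13/19) = 0, giving roots s = 1 and s = (13/19)/(1/13) = 169/19. Since 169/19 ≥ 1, the smallest root in [0, 1] is s = 1.)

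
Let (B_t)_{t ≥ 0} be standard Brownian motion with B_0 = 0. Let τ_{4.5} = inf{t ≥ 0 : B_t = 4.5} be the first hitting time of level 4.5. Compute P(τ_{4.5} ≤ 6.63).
P(τ_{4.5} ≤ 6.63) = 2(1 − Φ(4.5/√6.63)) = 2(1 − Φ(1.7477)) ≈ 0.0805

By the reflection principle for standard BM, P(τ_b ≤ t) = 2 · P(B_t ≥ b). Since B_t ~ N(0, t), P(B_t ≥ 4.5) = 1 − Φ(4.5/√t) = 1 − Φ(4.5/√6.63) = 1 − Φ(1.7477) ≈ 0.04026. Doubling: P(τ_{4.5} ≤ 6.63) ≈ 2 · 0.04026 = 0.08052 ≈ 0.0805.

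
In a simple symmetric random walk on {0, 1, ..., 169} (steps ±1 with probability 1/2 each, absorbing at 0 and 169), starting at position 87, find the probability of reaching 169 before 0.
P(hit 169 before 0) = 87/169

Let u_k = P(hit 169 before 0 | start at k). Then u_0 = 0, u_169 = 1, and u_k = u_{k-1}/2 + u_{k+1}/2 for 1 ≤ k ≤ 168. This harmonic recurrence is solved by u_k = k/169, giving u_87 = 87/169.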